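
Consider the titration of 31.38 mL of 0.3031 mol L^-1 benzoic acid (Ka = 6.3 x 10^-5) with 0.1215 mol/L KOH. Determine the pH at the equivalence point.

8.57

n(C6H5COOH) = 0.3031 x 0.03138 = 0.009511 mol; V(KOH) at equivalence = 0.009511/0.1215 = 0.07828 L.
At equivalence all the acid is converted to C6H5COO-; total volume = 0.03138 + 0.07828 = 0.1097 L, so [C6H5COO-] = 0.009511/0.1097 = 0.08673 M.
Kb = Kw/Ka = 1.0e-14 / 6.3 x 10^-5 = 1.59e-10.
[OH^-] = sqrt(Kb x [C6H5COO-]) = sqrt(1.59e-10 x 0.08673) = 3.71e-6 M.
pOH = 5.43, so pH = 14.00 - 5.43 = 8.57.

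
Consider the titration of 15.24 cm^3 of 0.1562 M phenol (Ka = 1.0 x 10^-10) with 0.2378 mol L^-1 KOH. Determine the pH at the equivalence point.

n(C6H5OH) = 0.1562 x 0.01524 = 0.002380 mol; V(KOH) at equivalence = 0.002380/0.2378 = 0.01001 L.
At equivalence all the acid is converted to C6H5O-; total volume = 0.01524 + 0.01001 = 0.02525 L, so [C6H5O-] = 0.002380/0.02525 = 0.09428 M.
Kb = Kw/Ka = 1.0e-14 / 1.0 x 10^-10 = 0.000100.
[OH^-] = sqrt(Kb x [C6H5O-]) = sqrt(0.000100 x 0.09428) = 0.00307 M.
pOH = 2.51, so pH = 14.00 - 2.51 = 11.49.

11.49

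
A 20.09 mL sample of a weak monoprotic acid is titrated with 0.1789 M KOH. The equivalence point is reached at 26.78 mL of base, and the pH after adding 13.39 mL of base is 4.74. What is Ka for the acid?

1.8 x 10^-5

13.39 mL is half of the equivalence volume, so this is the half-equivalence point where [HA] = [A^-].
At half-equivalence pH = pKa, so pKa = 4.74.
Ka = 10^(-4.74) = 1.8 x 10^-5.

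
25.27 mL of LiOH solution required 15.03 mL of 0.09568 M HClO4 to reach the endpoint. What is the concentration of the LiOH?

n(HClO4) delivered = 0.09568 x 0.01503 = 0.001438 mol.
For a 1:1 reaction, n(LiOH) = 0.001438 mol.
[LiOH] = 0.001438 mol / 0.02527 L = 0.0569 M.

0.0569 M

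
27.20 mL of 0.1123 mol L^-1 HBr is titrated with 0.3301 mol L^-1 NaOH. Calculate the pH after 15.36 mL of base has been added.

12.68

n(acid) = 0.1123 x 0.02720 = 0.003055 mol; n(NaOH) added = 0.3301 x 0.01536 = 0.005070 mol.
Base is in excess by 0.005070 - 0.003055 = 0.002016 mol in a total volume of 0.04256 L.
[OH^-] = 0.002016/0.04256 = 0.04736 M, so pOH = 1.32 and pH = 14.00 - 1.32 = 12.68.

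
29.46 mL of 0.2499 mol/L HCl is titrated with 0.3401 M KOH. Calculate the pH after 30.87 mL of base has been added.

n(acid) = 0.2499 x 0.02946 = 0.007362 mol; n(KOH) added = 0.3401 x 0.03087 = 0.01050 mol.
Base is in excess by 0.01050 - 0.007362 = 0.003137 mol in a total volume of 0.06033 L.
[OH^-] = 0.003137/0.06033 = 0.05199 M, so pOH = 1.28 and pH = 14.00 - 1.28 = 12.72.

12.72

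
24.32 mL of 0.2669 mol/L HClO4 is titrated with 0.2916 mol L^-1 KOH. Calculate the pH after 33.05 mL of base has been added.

12.74

n(acid) = 0.2669 x 0.02432 = 0.006491 mol; n(KOH) added = 0.2916 x 0.03305 = 0.009637 mol.
Base is in excess by 0.009637 - 0.006491 = 0.003146 mol in a total volume of 0.05737 L.
[OH^-] = 0.003146/0.05737 = 0.05484 M, so pOH = 1.26 and pH = 14.00 - 1.26 = 12.74.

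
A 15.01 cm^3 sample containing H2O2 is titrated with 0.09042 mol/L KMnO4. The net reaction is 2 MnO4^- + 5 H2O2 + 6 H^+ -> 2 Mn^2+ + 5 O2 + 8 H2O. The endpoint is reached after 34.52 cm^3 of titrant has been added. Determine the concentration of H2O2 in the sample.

0.520 M

n(KMnO4) = 0.09042 x 0.03452 = 0.003121 mol.
From the balanced equation, 2 mol KMnO4 reacts with 5 mol H2O2, so n(H2O2) = 0.003121 x 5/2 = 0.007803 mol.
[H2O2] = 0.007803 / 0.01501 L = 0.520 M.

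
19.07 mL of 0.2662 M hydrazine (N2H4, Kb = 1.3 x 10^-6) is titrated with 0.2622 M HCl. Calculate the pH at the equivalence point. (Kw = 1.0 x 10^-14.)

n(N2H4) = 0.2662 x 0.01907 = 0.005076 mol; V(HCl) at equivalence = 0.005076/0.2622 = 0.01936 L.
At equivalence the base is fully converted to N2H5+; total volume = 0.03843 L, so [N2H5+] = 0.005076/0.03843 = 0.1321 M.
Ka(N2H5+) = Kw/Kb = 1.0e-14 / 1.3 x 10^-6 = 7.69e-9.
[H^+] = sqrt(Ka x [N2H5+]) = sqrt(7.69e-9 x 0.1321) = 3.19e-5 M.
pH = -log(3.19e-5) = 4.50.

4.50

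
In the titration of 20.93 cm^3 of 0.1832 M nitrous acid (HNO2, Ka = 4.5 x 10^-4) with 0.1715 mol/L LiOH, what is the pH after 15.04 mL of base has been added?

3.66

Initial n(HNO2) = 0.1832 x 0.02093 = 0.003834 mol.
n(LiOH) added = 0.1715 x 0.01504 = 0.002579 mol, converting that many moles of HNO2 to NO2-.
Remaining n(HNO2) = 0.001255 mol; n(NO2-) = 0.002579 mol.
By Henderson-Hasselbalch, pH = pKa + log([A^-]/[HA]) = 3.35 + log(0.002579/0.001255) = 3.35 + (+0.31) = 3.66.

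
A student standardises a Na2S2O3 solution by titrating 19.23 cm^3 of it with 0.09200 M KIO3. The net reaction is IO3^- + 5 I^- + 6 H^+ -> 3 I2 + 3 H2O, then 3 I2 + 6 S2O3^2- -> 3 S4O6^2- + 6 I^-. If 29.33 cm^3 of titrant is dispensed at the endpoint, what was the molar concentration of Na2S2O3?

n(KIO3) = 0.09200 x 0.02933 = 0.002698 mol.
From the balanced equation, 1 mol KIO3 reacts with 6 mol Na2S2O3, so n(Na2S2O3) = 0.002698 x 6/1 = 0.01619 mol.
[Na2S2O3] = 0.01619 / 0.01923 L = 0.842 M.

0.842 M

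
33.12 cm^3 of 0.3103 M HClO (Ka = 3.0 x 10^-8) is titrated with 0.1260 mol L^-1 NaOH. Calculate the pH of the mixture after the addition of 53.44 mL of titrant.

7.80

Initial n(HClO) = 0.3103 x 0.03312 = 0.01028 mol.
n(NaOH) added = 0.1260 x 0.05344 = 0.006733 mol, converting that many moles of HClO to ClO-.
Remaining n(HClO) = 0.003544 mol; n(ClO-) = 0.006733 mol.
By Henderson-Hasselbalch, pH = pKa + log([A^-]/[HA]) = 7.52 + log(0.006733/0.003544) = 7.52 + (+0.28) = 7.80.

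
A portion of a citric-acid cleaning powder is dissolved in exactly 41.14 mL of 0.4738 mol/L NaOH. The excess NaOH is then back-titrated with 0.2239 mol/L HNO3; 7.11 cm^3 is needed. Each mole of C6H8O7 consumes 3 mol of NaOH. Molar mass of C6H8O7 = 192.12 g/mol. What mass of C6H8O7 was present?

1.15 g

Total n(NaOH) added = 0.4738 x 0.04114 = 0.01949 mol.
n(HNO3) used = 0.2239 x 0.007110 = 0.001592 mol, which equals the excess n(NaOH).
So n(NaOH) consumed by the sample = 0.01949 - 0.001592 = 0.01790 mol.
n(C6H8O7) = 0.01790 / 3 = 0.005967 mol.
mass = 0.005967 mol x 192.12 g/mol = 1.15 g.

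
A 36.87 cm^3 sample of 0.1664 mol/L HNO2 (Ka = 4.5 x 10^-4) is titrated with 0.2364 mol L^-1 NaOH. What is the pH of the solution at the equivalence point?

n(HNO2) = 0.1664 x 0.03687 = 0.006135 mol; V(NaOH) at equivalence = 0.006135/0.2364 = 0.02595 L.
At equivalence all the acid is converted to NO2-; total volume = 0.03687 + 0.02595 = 0.06282 L, so [NO2-] = 0.006135/0.06282 = 0.09766 M.
Kb = Kw/Ka = 1.0e-14 / 4.5 x 10^-4 = 2.22e-11.
[OH^-] = sqrt(Kb x [NO2-]) = sqrt(2.22e-11 x 0.09766) = 1.47e-6 M.
pOH = 5.83, so pH = 14.00 - 5.83 = 8.17.

8.17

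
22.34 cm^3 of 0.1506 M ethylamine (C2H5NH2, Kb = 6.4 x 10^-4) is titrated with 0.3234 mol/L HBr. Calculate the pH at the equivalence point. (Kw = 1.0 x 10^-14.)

5.90

n(C2H5NH2) = 0.1506 x 0.02234 = 0.003364 mol; V(HBr) at equivalence = 0.003364/0.3234 = 0.01040 L.
At equivalence the base is fully converted to C2H5NH3+; total volume = 0.03274 L, so [C2H5NH3+] = 0.003364/0.03274 = 0.1028 M.
Ka(C2H5NH3+) = Kw/Kb = 1.0e-14 / 6.4 x 10^-4 = 1.56e-11.
[H^+] = sqrt(Ka x [C2H5NH3+]) = sqrt(1.56e-11 x 0.1028) = 1.27e-6 M.
pH = -log(1.27e-6) = 5.90.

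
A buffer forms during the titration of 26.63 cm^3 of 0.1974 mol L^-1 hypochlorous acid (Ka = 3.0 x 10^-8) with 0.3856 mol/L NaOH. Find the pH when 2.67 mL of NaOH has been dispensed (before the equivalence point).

Initial n(HClO) = 0.1974 x 0.02663 = 0.005257 mol.
n(NaOH) added = 0.3856 x 0.002670 = 0.001030 mol, converting that many moles of HClO to ClO-.
Remaining n(HClO) = 0.004227 mol; n(ClO-) = 0.001030 mol.
By Henderson-Hasselbalch, pH = pKa + log([A^-]/[HA]) = 7.52 + log(0.001030/0.004227) = 7.52 + (-0.61) = 6.91.

6.91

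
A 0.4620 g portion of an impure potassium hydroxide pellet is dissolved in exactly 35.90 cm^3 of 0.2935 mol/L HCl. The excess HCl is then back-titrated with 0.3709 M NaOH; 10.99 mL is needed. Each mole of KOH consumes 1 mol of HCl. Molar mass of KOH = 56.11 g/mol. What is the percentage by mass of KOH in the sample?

78.5%

Total n(HCl) added = 0.2935 x 0.03590 = 0.01054 mol.
n(NaOH) used = 0.3709 x 0.01099 = 0.004076 mol, which equals the excess n(HCl).
So n(HCl) consumed by the sample = 0.01054 - 0.004076 = 0.006460 mol.
n(KOH) = 0.006460 / 1 = 0.006460 mol.
mass KOH = 0.006460 x 56.11 = 0.3625 g, so %KOH = 0.3625/0.4620 x 100 = 78.5%.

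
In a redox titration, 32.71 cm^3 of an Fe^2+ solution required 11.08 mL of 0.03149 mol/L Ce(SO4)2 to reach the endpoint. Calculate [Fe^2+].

n(Ce(SO4)2) = 0.03149 x 0.01108 = 0.0003489 mol.
From the balanced equation, 1 mol Ce(SO4)2 reacts with 1 mol Fe^2+, so n(Fe^2+) = 0.0003489 x 1/1 = 0.0003489 mol.
[Fe^2+] = 0.0003489 / 0.03271 L = 0.0107 M.

0.0107 M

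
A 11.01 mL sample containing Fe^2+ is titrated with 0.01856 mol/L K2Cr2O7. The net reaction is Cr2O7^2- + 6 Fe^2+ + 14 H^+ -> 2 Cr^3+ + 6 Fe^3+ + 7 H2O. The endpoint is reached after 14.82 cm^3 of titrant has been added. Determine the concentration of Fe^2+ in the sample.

0.150 M

n(K2Cr2O7) = 0.01856 x 0.01482 = 0.0002751 mol.
From the balanced equation, 1 mol K2Cr2O7 reacts with 6 mol Fe^2+, so n(Fe^2+) = 0.0002751 x 6/1 = 0.001650 mol.
[Fe^2+] = 0.001650 / 0.01101 L = 0.150 M.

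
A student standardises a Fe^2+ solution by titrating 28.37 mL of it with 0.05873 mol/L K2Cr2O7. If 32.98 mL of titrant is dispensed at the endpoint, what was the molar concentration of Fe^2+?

0.410 M

n(K2Cr2O7) = 0.05873 x 0.03298 = 0.001937 mol.
From the balanced equation, 1 mol K2Cr2O7 reacts with 6 mol Fe^2+, so n(Fe^2+) = 0.001937 x 6/1 = 0.01162 mol.
[Fe^2+] = 0.01162 / 0.02837 L = 0.410 M.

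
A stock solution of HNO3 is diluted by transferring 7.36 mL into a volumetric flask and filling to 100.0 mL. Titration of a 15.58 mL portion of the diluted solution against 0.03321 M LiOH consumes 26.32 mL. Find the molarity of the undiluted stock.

0.762 M

n(LiOH) = 0.03321 x 0.02632 = 0.0008741 mol.
n(HNO3) in the aliquot = 0.0008741 mol.
[diluted HNO3] = 0.0008741 / 0.01558 = 0.05610 M.
Dilution factor = 100.0/7.360 = 13.59, so [stock] = 0.05610 x 13.59 = 0.762 M.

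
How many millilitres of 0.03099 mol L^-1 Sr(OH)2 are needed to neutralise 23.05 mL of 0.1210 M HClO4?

45.0 mL

n(HClO4) = 0.1210 mol/L x 0.02305 L = 0.002789 mol.
The neutralisation is 2 HClO4 : 1 Sr(OH)2, so n(Sr(OH)2) = 0.002789 x 1/2 = 0.001395 mol.
V(Sr(OH)2) = 0.001395 / 0.03099 = 0.04500 L = 45.0 mL.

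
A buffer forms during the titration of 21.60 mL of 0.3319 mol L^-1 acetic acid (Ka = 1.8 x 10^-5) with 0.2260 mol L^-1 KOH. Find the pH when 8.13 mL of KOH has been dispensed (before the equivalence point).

Initial n(CH3COOH) = 0.3319 x 0.02160 = 0.007169 mol.
n(KOH) added = 0.2260 x 0.008130 = 0.001837 mol, converting that many moles of CH3COOH to CH3COO-.
Remaining n(CH3COOH) = 0.005332 mol; n(CH3COO-) = 0.001837 mol.
By Henderson-Hasselbalch, pH = pKa + log([A^-]/[HA]) = 4.74 + log(0.001837/0.005332) = 4.74 + (-0.46) = 4.28.

4.28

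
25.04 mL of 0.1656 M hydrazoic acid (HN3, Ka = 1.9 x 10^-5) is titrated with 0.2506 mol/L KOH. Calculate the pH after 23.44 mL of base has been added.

n(acid) = 0.1656 x 0.02504 = 0.004147 mol; n(KOH) added = 0.2506 x 0.02344 = 0.005874 mol.
Base is in excess by 0.005874 - 0.004147 = 0.001727 mol in a total volume of 0.04848 L.
[OH^-] = 0.001727/0.04848 = 0.03563 M, so pOH = 1.45 and pH = 14.00 - 1.45 = 12.55.

12.55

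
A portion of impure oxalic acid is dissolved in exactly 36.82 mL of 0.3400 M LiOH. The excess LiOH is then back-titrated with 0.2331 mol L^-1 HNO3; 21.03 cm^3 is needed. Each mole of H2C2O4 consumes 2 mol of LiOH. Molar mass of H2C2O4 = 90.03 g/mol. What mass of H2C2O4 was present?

0.343 g

Total n(LiOH) added = 0.3400 x 0.03682 = 0.01252 mol.
n(HNO3) used = 0.2331 x 0.02103 = 0.004902 mol, which equals the excess n(LiOH).
So n(LiOH) consumed by the sample = 0.01252 - 0.004902 = 0.007617 mol.
n(H2C2O4) = 0.007617 / 2 = 0.003808 mol.
mass = 0.003808 mol x 90.03 g/mol = 0.343 g.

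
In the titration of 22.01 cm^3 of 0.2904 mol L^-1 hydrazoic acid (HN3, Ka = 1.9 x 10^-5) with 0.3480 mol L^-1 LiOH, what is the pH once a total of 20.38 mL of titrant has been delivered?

12.22

n(acid) = 0.2904 x 0.02201 = 0.006392 mol; n(LiOH) added = 0.3480 x 0.02038 = 0.007092 mol.
Base is in excess by 0.007092 - 0.006392 = 0.0007005 mol in a total volume of 0.04239 L.
[OH^-] = 0.0007005/0.04239 = 0.01653 M, so pOH = 1.78 and pH = 14.00 - 1.78 = 12.22.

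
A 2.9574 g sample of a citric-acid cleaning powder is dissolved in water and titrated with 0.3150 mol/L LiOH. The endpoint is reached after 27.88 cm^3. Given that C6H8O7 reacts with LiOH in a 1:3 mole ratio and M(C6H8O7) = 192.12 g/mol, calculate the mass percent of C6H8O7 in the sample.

19.0%

n(LiOH) = 0.3150 x 0.02788 = 0.008782 mol.
n(C6H8O7) = 0.008782 / 3 = 0.002927 mol.
mass of C6H8O7 = 0.002927 x 192.12 = 0.5624 g.
% purity = 0.5624 / 2.9574 x 100 = 19.0%.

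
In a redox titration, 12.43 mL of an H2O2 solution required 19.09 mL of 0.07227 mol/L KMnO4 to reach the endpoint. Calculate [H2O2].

0.277 M

n(KMnO4) = 0.07227 x 0.01909 = 0.001380 mol.
From the balanced equation, 2 mol KMnO4 reacts with 5 mol H2O2, so n(H2O2) = 0.001380 x 5/2 = 0.003449 mol.
[H2O2] = 0.003449 / 0.01243 L = 0.277 M.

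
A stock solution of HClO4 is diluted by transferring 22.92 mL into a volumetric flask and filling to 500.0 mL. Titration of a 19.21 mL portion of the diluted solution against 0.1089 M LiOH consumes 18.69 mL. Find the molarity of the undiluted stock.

n(LiOH) = 0.1089 x 0.01869 = 0.002035 mol.
n(HClO4) in the aliquot = 0.002035 mol.
[diluted HClO4] = 0.002035 / 0.01921 = 0.1060 M.
Dilution factor = 500.0/22.92 = 21.82, so [stock] = 0.1060 x 21.82 = 2.31 M.

2.31 M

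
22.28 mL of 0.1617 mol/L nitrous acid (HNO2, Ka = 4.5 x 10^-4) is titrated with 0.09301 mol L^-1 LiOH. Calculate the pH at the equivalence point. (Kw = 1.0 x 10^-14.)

8.06

n(HNO2) = 0.1617 x 0.02228 = 0.003603 mol; V(LiOH) at equivalence = 0.003603/0.09301 = 0.03873 L.
At equivalence all the acid is converted to NO2-; total volume = 0.02228 + 0.03873 = 0.06101 L, so [NO2-] = 0.003603/0.06101 = 0.05905 M.
Kb = Kw/Ka = 1.0e-14 / 4.5 x 10^-4 = 2.22e-11.
[OH^-] = sqrt(Kb x [NO2-]) = sqrt(2.22e-11 x 0.05905) = 1.15e-6 M.
pOH = 5.94, so pH = 14.00 - 5.94 = 8.06.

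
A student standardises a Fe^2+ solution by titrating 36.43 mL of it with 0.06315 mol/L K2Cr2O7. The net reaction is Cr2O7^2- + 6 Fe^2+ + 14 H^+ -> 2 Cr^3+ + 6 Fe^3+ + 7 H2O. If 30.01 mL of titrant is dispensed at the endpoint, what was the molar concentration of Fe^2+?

n(K2Cr2O7) = 0.06315 x 0.03001 = 0.001895 mol.
From the balanced equation, 1 mol K2Cr2O7 reacts with 6 mol Fe^2+, so n(Fe^2+) = 0.001895 x 6/1 = 0.01137 mol.
[Fe^2+] = 0.01137 / 0.03643 L = 0.312 M.

0.312 M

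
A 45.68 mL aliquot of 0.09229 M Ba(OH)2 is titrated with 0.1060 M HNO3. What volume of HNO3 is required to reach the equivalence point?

n(Ba(OH)2) = 0.09229 mol/L x 0.04568 L = 0.004216 mol.
The neutralisation is 1 Ba(OH)2 : 2 HNO3, so n(HNO3) = 0.004216 x 2/1 = 0.008432 mol.
V(HNO3) = 0.008432 / 0.1060 = 0.07954 L = 79.5 mL.

79.5 mL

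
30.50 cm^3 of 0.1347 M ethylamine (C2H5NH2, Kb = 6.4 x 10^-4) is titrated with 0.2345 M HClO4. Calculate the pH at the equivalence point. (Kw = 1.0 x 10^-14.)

n(C2H5NH2) = 0.1347 x 0.03050 = 0.004108 mol; V(HClO4) at equivalence = 0.004108/0.2345 = 0.01752 L.
At equivalence the base is fully converted to C2H5NH3+; total volume = 0.04802 L, so [C2H5NH3+] = 0.004108/0.04802 = 0.08556 M.
Ka(C2H5NH3+) = Kw/Kb = 1.0e-14 / 6.4 x 10^-4 = 1.56e-11.
[H^+] = sqrt(Ka x [C2H5NH3+]) = sqrt(1.56e-11 x 0.08556) = 1.16e-6 M.
pH = -log(1.16e-6) = 5.94.

5.94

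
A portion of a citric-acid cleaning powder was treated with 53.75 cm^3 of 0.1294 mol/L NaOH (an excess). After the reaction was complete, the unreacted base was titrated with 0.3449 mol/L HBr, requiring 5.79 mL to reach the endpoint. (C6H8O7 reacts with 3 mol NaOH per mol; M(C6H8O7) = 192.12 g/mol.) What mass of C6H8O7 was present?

0.318 g

Total n(NaOH) added = 0.1294 x 0.05375 = 0.006955 mol.
n(HBr) used = 0.3449 x 0.005790 = 0.001997 mol, which equals the excess n(NaOH).
So n(NaOH) consumed by the sample = 0.006955 - 0.001997 = 0.004958 mol.
n(C6H8O7) = 0.004958 / 3 = 0.001653 mol.
mass = 0.001653 mol x 192.12 g/mol = 0.318 g.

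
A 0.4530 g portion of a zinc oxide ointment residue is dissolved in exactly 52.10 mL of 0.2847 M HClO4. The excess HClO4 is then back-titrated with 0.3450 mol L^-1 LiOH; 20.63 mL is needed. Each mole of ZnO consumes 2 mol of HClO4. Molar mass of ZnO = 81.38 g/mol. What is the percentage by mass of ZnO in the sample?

69.3%

Total n(HClO4) added = 0.2847 x 0.05210 = 0.01483 mol.
n(LiOH) used = 0.3450 x 0.02063 = 0.007117 mol, which equals the excess n(HClO4).
So n(HClO4) consumed by the sample = 0.01483 - 0.007117 = 0.007716 mol.
n(ZnO) = 0.007716 / 2 = 0.003858 mol.
mass ZnO = 0.003858 x 81.38 = 0.3139 g, so %ZnO = 0.3139/0.4530 x 100 = 69.3%.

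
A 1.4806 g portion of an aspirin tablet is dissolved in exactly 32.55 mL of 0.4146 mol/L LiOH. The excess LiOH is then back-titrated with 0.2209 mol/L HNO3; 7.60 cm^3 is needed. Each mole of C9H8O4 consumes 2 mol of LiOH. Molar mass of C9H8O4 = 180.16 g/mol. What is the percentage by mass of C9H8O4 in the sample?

Total n(LiOH) added = 0.4146 x 0.03255 = 0.01350 mol.
n(HNO3) used = 0.2209 x 0.007600 = 0.001679 mol, which equals the excess n(LiOH).
So n(LiOH) consumed by the sample = 0.01350 - 0.001679 = 0.01182 mol.
n(C9H8O4) = 0.01182 / 2 = 0.005908 mol.
mass C9H8O4 = 0.005908 x 180.16 = 1.064 g, so %C9H8O4 = 1.064/1.4806 x 100 = 71.9%.

71.9%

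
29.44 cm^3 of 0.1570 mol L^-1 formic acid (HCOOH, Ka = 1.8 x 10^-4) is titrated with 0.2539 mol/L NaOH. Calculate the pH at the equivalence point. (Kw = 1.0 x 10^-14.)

8.37

n(HCOOH) = 0.1570 x 0.02944 = 0.004622 mol; V(NaOH) at equivalence = 0.004622/0.2539 = 0.01820 L.
At equivalence all the acid is converted to HCOO-; total volume = 0.02944 + 0.01820 = 0.04764 L, so [HCOO-] = 0.004622/0.04764 = 0.09701 M.
Kb = Kw/Ka = 1.0e-14 / 1.8 x 10^-4 = 5.56e-11.
[OH^-] = sqrt(Kb x [HCOO-]) = sqrt(5.56e-11 x 0.09701) = 2.32e-6 M.
pOH = 5.63, so pH = 14.00 - 5.63 = 8.37.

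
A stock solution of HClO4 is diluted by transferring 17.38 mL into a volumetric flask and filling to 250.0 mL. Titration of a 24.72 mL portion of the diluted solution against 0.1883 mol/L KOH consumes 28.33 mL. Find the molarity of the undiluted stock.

n(KOH) = 0.1883 x 0.02833 = 0.005335 mol.
n(HClO4) in the aliquot = 0.005335 mol.
[diluted HClO4] = 0.005335 / 0.02472 = 0.2158 M.
Dilution factor = 250.0/17.38 = 14.38, so [stock] = 0.2158 x 14.38 = 3.10 M.

3.10 M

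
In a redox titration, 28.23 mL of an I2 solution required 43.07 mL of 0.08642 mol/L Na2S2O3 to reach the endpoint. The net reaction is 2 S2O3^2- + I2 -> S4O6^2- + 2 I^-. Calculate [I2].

0.0659 M

n(Na2S2O3) = 0.08642 x 0.04307 = 0.003722 mol.
From the balanced equation, 2 mol Na2S2O3 reacts with 1 mol I2, so n(I2) = 0.003722 x 1/2 = 0.001861 mol.
[I2] = 0.001861 / 0.02823 L = 0.0659 M.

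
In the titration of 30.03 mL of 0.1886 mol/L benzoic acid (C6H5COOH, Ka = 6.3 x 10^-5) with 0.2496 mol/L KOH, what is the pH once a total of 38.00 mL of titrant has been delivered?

n(acid) = 0.1886 x 0.03003 = 0.005664 mol; n(KOH) added = 0.2496 x 0.03800 = 0.009485 mol.
Base is in excess by 0.009485 - 0.005664 = 0.003821 mol in a total volume of 0.06803 L.
[OH^-] = 0.003821/0.06803 = 0.05617 M, so pOH = 1.25 and pH = 14.00 - 1.25 = 12.75.

12.75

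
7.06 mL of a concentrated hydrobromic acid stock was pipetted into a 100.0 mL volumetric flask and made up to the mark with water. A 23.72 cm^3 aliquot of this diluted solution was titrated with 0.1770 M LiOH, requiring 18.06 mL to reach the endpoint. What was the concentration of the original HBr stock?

n(LiOH) = 0.1770 x 0.01806 = 0.003197 mol.
n(HBr) in the aliquot = 0.003197 mol.
[diluted HBr] = 0.003197 / 0.02372 = 0.1348 M.
Dilution factor = 100.0/7.060 = 14.16, so [stock] = 0.1348 x 14.16 = 1.91 M.

1.91 M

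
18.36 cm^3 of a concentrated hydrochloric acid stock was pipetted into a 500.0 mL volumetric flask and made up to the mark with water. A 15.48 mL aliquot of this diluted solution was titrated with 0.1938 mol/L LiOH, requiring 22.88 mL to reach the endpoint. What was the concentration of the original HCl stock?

n(LiOH) = 0.1938 x 0.02288 = 0.004434 mol.
n(HCl) in the aliquot = 0.004434 mol.
[diluted HCl] = 0.004434 / 0.01548 = 0.2864 M.
Dilution factor = 500.0/18.36 = 27.23, so [stock] = 0.2864 x 27.23 = 7.80 M.

7.80 M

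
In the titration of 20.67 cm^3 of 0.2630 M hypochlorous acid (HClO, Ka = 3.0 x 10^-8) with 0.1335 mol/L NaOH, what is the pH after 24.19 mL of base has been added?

7.69

Initial n(HClO) = 0.2630 x 0.02067 = 0.005436 mol.
n(NaOH) added = 0.1335 x 0.02419 = 0.003229 mol, converting that many moles of HClO to ClO-.
Remaining n(HClO) = 0.002207 mol; n(ClO-) = 0.003229 mol.
By Henderson-Hasselbalch, pH = pKa + log([A^-]/[HA]) = 7.52 + log(0.003229/0.002207) = 7.52 + (+0.17) = 7.69.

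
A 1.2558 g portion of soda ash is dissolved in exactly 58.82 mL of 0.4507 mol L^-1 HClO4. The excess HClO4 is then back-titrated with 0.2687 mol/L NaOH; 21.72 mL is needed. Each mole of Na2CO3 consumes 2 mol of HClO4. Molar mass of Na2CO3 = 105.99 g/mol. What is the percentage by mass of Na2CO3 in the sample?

Total n(HClO4) added = 0.4507 x 0.05882 = 0.02651 mol.
n(NaOH) used = 0.2687 x 0.02172 = 0.005836 mol, which equals the excess n(HClO4).
So n(HClO4) consumed by the sample = 0.02651 - 0.005836 = 0.02067 mol.
n(Na2CO3) = 0.02067 / 2 = 0.01034 mol.
mass Na2CO3 = 0.01034 x 105.99 = 1.096 g, so %Na2CO3 = 1.096/1.2558 x 100 = 87.2%.

87.2%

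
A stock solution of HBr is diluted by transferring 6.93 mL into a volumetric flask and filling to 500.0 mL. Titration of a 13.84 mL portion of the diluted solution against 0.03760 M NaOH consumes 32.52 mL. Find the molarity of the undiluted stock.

n(NaOH) = 0.03760 x 0.03252 = 0.001223 mol.
n(HBr) in the aliquot = 0.001223 mol.
[diluted HBr] = 0.001223 / 0.01384 = 0.08835 M.
Dilution factor = 500.0/6.930 = 72.15, so [stock] = 0.08835 x 72.15 = 6.37 M.

6.37 M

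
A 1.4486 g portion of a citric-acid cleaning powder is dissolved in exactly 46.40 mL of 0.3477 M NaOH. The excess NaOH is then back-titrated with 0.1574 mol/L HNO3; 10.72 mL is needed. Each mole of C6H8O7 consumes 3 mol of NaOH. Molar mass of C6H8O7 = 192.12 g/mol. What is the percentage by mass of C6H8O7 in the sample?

Total n(NaOH) added = 0.3477 x 0.04640 = 0.01613 mol.
n(HNO3) used = 0.1574 x 0.01072 = 0.001687 mol, which equals the excess n(NaOH).
So n(NaOH) consumed by the sample = 0.01613 - 0.001687 = 0.01445 mol.
n(C6H8O7) = 0.01445 / 3 = 0.004815 mol.
mass C6H8O7 = 0.004815 x 192.12 = 0.9251 g, so %C6H8O7 = 0.9251/1.4486 x 100 = 63.9%.

63.9%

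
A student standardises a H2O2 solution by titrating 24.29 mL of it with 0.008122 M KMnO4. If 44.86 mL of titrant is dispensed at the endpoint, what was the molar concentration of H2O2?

n(KMnO4) = 0.008122 x 0.04486 = 0.0003644 mol.
From the balanced equation, 2 mol KMnO4 reacts with 5 mol H2O2, so n(H2O2) = 0.0003644 x 5/2 = 0.0009109 mol.
[H2O2] = 0.0009109 / 0.02429 L = 0.0375 M.

0.0375 M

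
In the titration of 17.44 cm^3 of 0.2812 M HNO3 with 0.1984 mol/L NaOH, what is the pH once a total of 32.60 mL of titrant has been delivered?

12.49

n(acid) = 0.2812 x 0.01744 = 0.004904 mol; n(NaOH) added = 0.1984 x 0.03260 = 0.006468 mol.
Base is in excess by 0.006468 - 0.004904 = 0.001564 mol in a total volume of 0.05004 L.
[OH^-] = 0.001564/0.05004 = 0.03125 M, so pOH = 1.51 and pH = 14.00 - 1.51 = 12.49.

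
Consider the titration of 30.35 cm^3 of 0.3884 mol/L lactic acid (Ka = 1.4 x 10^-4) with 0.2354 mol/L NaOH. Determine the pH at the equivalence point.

n(HC3H5O3) = 0.3884 x 0.03035 = 0.01179 mol; V(NaOH) at equivalence = 0.01179/0.2354 = 0.05008 L.
At equivalence all the acid is converted to C3H5O3-; total volume = 0.03035 + 0.05008 = 0.08043 L, so [C3H5O3-] = 0.01179/0.08043 = 0.1466 M.
Kb = Kw/Ka = 1.0e-14 / 1.4 x 10^-4 = 7.14e-11.
[OH^-] = sqrt(Kb x [C3H5O3-]) = sqrt(7.14e-11 x 0.1466) = 3.24e-6 M.
pOH = 5.49, so pH = 14.00 - 5.49 = 8.51.

8.51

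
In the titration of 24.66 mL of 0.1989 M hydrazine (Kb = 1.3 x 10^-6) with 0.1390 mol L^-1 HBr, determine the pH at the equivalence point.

4.60

n(N2H4) = 0.1989 x 0.02466 = 0.004905 mol; V(HBr) at equivalence = 0.004905/0.1390 = 0.03529 L.
At equivalence the base is fully converted to N2H5+; total volume = 0.05995 L, so [N2H5+] = 0.004905/0.05995 = 0.08182 M.
Ka(N2H5+) = Kw/Kb = 1.0e-14 / 1.3 x 10^-6 = 7.69e-9.
[H^+] = sqrt(Ka x [N2H5+]) = sqrt(7.69e-9 x 0.08182) = 2.51e-5 M.
pH = -log(2.51e-5) = 4.60.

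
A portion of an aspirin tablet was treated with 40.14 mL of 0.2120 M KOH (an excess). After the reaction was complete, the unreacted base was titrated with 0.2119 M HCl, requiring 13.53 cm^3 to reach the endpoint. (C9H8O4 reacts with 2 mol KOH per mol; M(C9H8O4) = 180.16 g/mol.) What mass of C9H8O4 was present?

Total n(KOH) added = 0.2120 x 0.04014 = 0.008510 mol.
n(HCl) used = 0.2119 x 0.01353 = 0.002867 mol, which equals the excess n(KOH).
So n(KOH) consumed by the sample = 0.008510 - 0.002867 = 0.005643 mol.
n(C9H8O4) = 0.005643 / 2 = 0.002821 mol.
mass = 0.002821 mol x 180.16 g/mol = 0.508 g.

0.508 g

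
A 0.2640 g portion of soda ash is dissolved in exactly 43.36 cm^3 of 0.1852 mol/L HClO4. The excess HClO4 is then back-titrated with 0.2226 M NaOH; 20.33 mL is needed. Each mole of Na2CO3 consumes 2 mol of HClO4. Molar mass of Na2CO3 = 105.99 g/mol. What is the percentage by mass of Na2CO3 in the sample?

Total n(HClO4) added = 0.1852 x 0.04336 = 0.008030 mol.
n(NaOH) used = 0.2226 x 0.02033 = 0.004525 mol, which equals the excess n(HClO4).
So n(HClO4) consumed by the sample = 0.008030 - 0.004525 = 0.003505 mol.
n(Na2CO3) = 0.003505 / 2 = 0.001752 mol.
mass Na2CO3 = 0.001752 x 105.99 = 0.1857 g, so %Na2CO3 = 0.1857/0.2640 x 100 = 70.4%.

70.4%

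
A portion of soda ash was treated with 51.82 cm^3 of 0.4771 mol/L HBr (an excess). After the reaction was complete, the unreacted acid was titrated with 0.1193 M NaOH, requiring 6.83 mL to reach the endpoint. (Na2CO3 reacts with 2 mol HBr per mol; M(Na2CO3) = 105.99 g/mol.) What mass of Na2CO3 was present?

1.27 g

Total n(HBr) added = 0.4771 x 0.05182 = 0.02472 mol.
n(NaOH) used = 0.1193 x 0.006830 = 0.0008148 mol, which equals the excess n(HBr).
So n(HBr) consumed by the sample = 0.02472 - 0.0008148 = 0.02391 mol.
n(Na2CO3) = 0.02391 / 2 = 0.01195 mol.
mass = 0.01195 mol x 105.99 g/mol = 1.27 g.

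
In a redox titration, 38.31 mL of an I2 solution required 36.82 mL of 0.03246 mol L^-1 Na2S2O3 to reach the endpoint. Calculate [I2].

n(Na2S2O3) = 0.03246 x 0.03682 = 0.001195 mol.
From the balanced equation, 2 mol Na2S2O3 reacts with 1 mol I2, so n(I2) = 0.001195 x 1/2 = 0.0005976 mol.
[I2] = 0.0005976 / 0.03831 L = 0.0156 M.

0.0156 M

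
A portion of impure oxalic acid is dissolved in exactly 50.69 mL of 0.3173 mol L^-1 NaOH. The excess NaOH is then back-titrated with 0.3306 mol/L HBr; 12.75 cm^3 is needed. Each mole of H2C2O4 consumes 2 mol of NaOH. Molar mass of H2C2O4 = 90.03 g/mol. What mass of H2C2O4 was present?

0.534 g

Total n(NaOH) added = 0.3173 x 0.05069 = 0.01608 mol.
n(HBr) used = 0.3306 x 0.01275 = 0.004215 mol, which equals the excess n(NaOH).
So n(NaOH) consumed by the sample = 0.01608 - 0.004215 = 0.01187 mol.
n(H2C2O4) = 0.01187 / 2 = 0.005934 mol.
mass = 0.005934 mol x 90.03 g/mol = 0.534 g.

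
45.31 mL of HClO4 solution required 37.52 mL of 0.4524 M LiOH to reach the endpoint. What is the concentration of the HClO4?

n(LiOH) delivered = 0.4524 x 0.03752 = 0.01697 mol.
For a 1:1 reaction, n(HClO4) = 0.01697 mol.
[HClO4] = 0.01697 mol / 0.04531 L = 0.375 M.

0.375 M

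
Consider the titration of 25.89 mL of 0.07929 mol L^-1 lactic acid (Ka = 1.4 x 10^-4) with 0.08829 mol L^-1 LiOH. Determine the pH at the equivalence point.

n(HC3H5O3) = 0.07929 x 0.02589 = 0.002053 mol; V(LiOH) at equivalence = 0.002053/0.08829 = 0.02325 L.
At equivalence all the acid is converted to C3H5O3-; total volume = 0.02589 + 0.02325 = 0.04914 L, so [C3H5O3-] = 0.002053/0.04914 = 0.04177 M.
Kb = Kw/Ka = 1.0e-14 / 1.4 x 10^-4 = 7.14e-11.
[OH^-] = sqrt(Kb x [C3H5O3-]) = sqrt(7.14e-11 x 0.04177) = 1.73e-6 M.
pOH = 5.76, so pH = 14.00 - 5.76 = 8.24.

8.24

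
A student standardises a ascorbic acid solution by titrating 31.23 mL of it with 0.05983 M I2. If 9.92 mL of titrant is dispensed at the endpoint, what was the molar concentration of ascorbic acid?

0.0190 M

n(I2) = 0.05983 x 0.009920 = 0.0005935 mol.
From the balanced equation, 1 mol I2 reacts with 1 mol ascorbic acid, so n(ascorbic acid) = 0.0005935 x 1/1 = 0.0005935 mol.
[ascorbic acid] = 0.0005935 / 0.03123 L = 0.0190 M.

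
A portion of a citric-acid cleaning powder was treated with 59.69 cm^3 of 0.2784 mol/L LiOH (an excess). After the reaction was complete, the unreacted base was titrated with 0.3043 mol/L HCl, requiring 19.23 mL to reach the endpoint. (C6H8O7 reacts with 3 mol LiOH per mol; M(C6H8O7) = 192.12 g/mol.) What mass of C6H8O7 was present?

0.689 g

Total n(LiOH) added = 0.2784 x 0.05969 = 0.01662 mol.
n(HCl) used = 0.3043 x 0.01923 = 0.005852 mol, which equals the excess n(LiOH).
So n(LiOH) consumed by the sample = 0.01662 - 0.005852 = 0.01077 mol.
n(C6H8O7) = 0.01077 / 3 = 0.003589 mol.
mass = 0.003589 mol x 192.12 g/mol = 0.689 g.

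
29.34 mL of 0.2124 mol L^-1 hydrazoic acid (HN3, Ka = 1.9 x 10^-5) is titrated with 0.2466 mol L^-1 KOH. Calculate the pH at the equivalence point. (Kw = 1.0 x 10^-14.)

8.89

n(HN3) = 0.2124 x 0.02934 = 0.006232 mol; V(KOH) at equivalence = 0.006232/0.2466 = 0.02527 L.
At equivalence all the acid is converted to N3-; total volume = 0.02934 + 0.02527 = 0.05461 L, so [N3-] = 0.006232/0.05461 = 0.1141 M.
Kb = Kw/Ka = 1.0e-14 / 1.9 x 10^-5 = 5.26e-10.
[OH^-] = sqrt(Kb x [N3-]) = sqrt(5.26e-10 x 0.1141) = 7.75e-6 M.
pOH = 5.11, so pH = 14.00 - 5.11 = 8.89.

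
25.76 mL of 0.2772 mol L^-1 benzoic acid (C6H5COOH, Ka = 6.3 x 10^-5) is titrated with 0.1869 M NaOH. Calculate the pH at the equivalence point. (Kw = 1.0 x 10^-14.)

n(C6H5COOH) = 0.2772 x 0.02576 = 0.007141 mol; V(NaOH) at equivalence = 0.007141/0.1869 = 0.03821 L.
At equivalence all the acid is converted to C6H5COO-; total volume = 0.02576 + 0.03821 = 0.06397 L, so [C6H5COO-] = 0.007141/0.06397 = 0.1116 M.
Kb = Kw/Ka = 1.0e-14 / 6.3 x 10^-5 = 1.59e-10.
[OH^-] = sqrt(Kb x [C6H5COO-]) = sqrt(1.59e-10 x 0.1116) = 4.21e-6 M.
pOH = 5.38, so pH = 14.00 - 5.38 = 8.62.

8.62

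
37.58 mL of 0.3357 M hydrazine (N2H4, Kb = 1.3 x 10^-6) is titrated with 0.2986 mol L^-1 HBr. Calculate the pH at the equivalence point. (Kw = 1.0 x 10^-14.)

n(N2H4) = 0.3357 x 0.03758 = 0.01262 mol; V(HBr) at equivalence = 0.01262/0.2986 = 0.04225 L.
At equivalence the base is fully converted to N2H5+; total volume = 0.07983 L, so [N2H5+] = 0.01262/0.07983 = 0.1580 M.
Ka(N2H5+) = Kw/Kb = 1.0e-14 / 1.3 x 10^-6 = 7.69e-9.
[H^+] = sqrt(Ka x [N2H5+]) = sqrt(7.69e-9 x 0.1580) = 3.49e-5 M.
pH = -log(3.49e-5) = 4.46.

4.46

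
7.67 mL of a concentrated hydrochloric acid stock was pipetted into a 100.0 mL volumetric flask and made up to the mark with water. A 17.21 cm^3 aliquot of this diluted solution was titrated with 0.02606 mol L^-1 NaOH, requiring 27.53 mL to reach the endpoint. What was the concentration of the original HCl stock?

n(NaOH) = 0.02606 x 0.02753 = 0.0007174 mol.
n(HCl) in the aliquot = 0.0007174 mol.
[diluted HCl] = 0.0007174 / 0.01721 = 0.04169 M.
Dilution factor = 100.0/7.670 = 13.04, so [stock] = 0.04169 x 13.04 = 0.544 M.

0.544 M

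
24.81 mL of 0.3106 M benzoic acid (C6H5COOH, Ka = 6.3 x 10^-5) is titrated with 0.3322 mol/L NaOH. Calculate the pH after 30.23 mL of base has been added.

n(acid) = 0.3106 x 0.02481 = 0.007706 mol; n(NaOH) added = 0.3322 x 0.03023 = 0.01004 mol.
Base is in excess by 0.01004 - 0.007706 = 0.002336 mol in a total volume of 0.05504 L.
[OH^-] = 0.002336/0.05504 = 0.04245 M, so pOH = 1.37 and pH = 14.00 - 1.37 = 12.63.

12.63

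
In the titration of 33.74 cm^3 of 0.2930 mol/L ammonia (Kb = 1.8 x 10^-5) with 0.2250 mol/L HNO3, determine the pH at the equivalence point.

n(NH3) = 0.2930 x 0.03374 = 0.009886 mol; V(HNO3) at equivalence = 0.009886/0.2250 = 0.04394 L.
At equivalence the base is fully converted to NH4+; total volume = 0.07768 L, so [NH4+] = 0.009886/0.07768 = 0.1273 M.
Ka(NH4+) = Kw/Kb = 1.0e-14 / 1.8 x 10^-5 = 5.56e-10.
[H^+] = sqrt(Ka x [NH4+]) = sqrt(5.56e-10 x 0.1273) = 8.41e-6 M.
pH = -log(8.41e-6) = 5.08.

5.08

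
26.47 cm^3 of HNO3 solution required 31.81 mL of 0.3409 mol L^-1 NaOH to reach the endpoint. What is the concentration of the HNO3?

n(NaOH) delivered = 0.3409 x 0.03181 = 0.01084 mol.
For a 1:1 reaction, n(HNO3) = 0.01084 mol.
[HNO3] = 0.01084 mol / 0.02647 L = 0.410 M.

0.410 M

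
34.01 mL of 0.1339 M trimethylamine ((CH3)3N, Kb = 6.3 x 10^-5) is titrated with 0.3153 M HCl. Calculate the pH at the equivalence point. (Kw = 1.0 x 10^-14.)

n((CH3)3N) = 0.1339 x 0.03401 = 0.004554 mol; V(HCl) at equivalence = 0.004554/0.3153 = 0.01444 L.
At equivalence the base is fully converted to (CH3)3NH+; total volume = 0.04845 L, so [(CH3)3NH+] = 0.004554/0.04845 = 0.09399 M.
Ka((CH3)3NH+) = Kw/Kb = 1.0e-14 / 6.3 x 10^-5 = 1.59e-10.
[H^+] = sqrt(Ka x [(CH3)3NH+]) = sqrt(1.59e-10 x 0.09399) = 3.86e-6 M.
pH = -log(3.86e-6) = 5.41.

5.41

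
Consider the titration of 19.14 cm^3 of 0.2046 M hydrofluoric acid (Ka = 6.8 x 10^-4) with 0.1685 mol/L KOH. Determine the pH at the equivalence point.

n(HF) = 0.2046 x 0.01914 = 0.003916 mol; V(KOH) at equivalence = 0.003916/0.1685 = 0.02324 L.
At equivalence all the acid is converted to F-; total volume = 0.01914 + 0.02324 = 0.04238 L, so [F-] = 0.003916/0.04238 = 0.09240 M.
Kb = Kw/Ka = 1.0e-14 / 6.8 x 10^-4 = 1.47e-11.
[OH^-] = sqrt(Kb x [F-]) = sqrt(1.47e-11 x 0.09240) = 1.17e-6 M.
pOH = 5.93, so pH = 14.00 - 5.93 = 8.07.

8.07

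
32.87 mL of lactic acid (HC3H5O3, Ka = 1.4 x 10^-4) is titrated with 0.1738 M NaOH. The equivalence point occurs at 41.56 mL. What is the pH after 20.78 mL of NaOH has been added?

20.78 mL is exactly half the equivalence volume (41.56/2), i.e. the half-equivalence point.
There, n(HA) = n(A^-), so pH = pKa = -log(1.4 x 10^-4) = 3.85.

3.85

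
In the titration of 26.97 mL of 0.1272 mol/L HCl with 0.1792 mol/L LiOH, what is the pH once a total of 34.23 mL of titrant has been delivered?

n(acid) = 0.1272 x 0.02697 = 0.003431 mol; n(LiOH) added = 0.1792 x 0.03423 = 0.006134 mol.
Base is in excess by 0.006134 - 0.003431 = 0.002703 mol in a total volume of 0.06120 L.
[OH^-] = 0.002703/0.06120 = 0.04417 M, so pOH = 1.35 and pH = 14.00 - 1.35 = 12.65.

12.65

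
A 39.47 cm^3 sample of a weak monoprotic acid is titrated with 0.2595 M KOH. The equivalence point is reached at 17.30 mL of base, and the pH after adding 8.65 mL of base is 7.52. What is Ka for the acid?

3.0 x 10^-8

8.65 mL is half of the equivalence volume, so this is the half-equivalence point where [HA] = [A^-].
At half-equivalence pH = pKa, so pKa = 7.52.
Ka = 10^(-7.52) = 3.0 x 10^-8.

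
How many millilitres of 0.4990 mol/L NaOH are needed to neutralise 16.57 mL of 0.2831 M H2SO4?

18.8 mL

n(H2SO4) = 0.2831 mol/L x 0.01657 L = 0.004691 mol.
The neutralisation is 1 H2SO4 : 2 NaOH, so n(NaOH) = 0.004691 x 2/1 = 0.009382 mol.
V(NaOH) = 0.009382 / 0.4990 = 0.01880 L = 18.8 mL.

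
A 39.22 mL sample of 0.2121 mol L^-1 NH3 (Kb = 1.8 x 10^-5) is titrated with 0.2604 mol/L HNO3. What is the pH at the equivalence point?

n(NH3) = 0.2121 x 0.03922 = 0.008319 mol; V(HNO3) at equivalence = 0.008319/0.2604 = 0.03195 L.
At equivalence the base is fully converted to NH4+; total volume = 0.07117 L, so [NH4+] = 0.008319/0.07117 = 0.1169 M.
Ka(NH4+) = Kw/Kb = 1.0e-14 / 1.8 x 10^-5 = 5.56e-10.
[H^+] = sqrt(Ka x [NH4+]) = sqrt(5.56e-10 x 0.1169) = 8.06e-6 M.
pH = -log(8.06e-6) = 5.09.

5.09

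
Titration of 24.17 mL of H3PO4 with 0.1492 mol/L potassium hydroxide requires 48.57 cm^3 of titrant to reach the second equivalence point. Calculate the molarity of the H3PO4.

n(KOH) = 0.1492 x 0.04857 = 0.007247 mol.
At the second equivalence point, 2 mol OH^- react per mol H3PO4, so n(H3PO4) = 0.007247 / 2 = 0.003623 mol.
[H3PO4] = 0.003623 / 0.02417 L = 0.150 M.

0.150 M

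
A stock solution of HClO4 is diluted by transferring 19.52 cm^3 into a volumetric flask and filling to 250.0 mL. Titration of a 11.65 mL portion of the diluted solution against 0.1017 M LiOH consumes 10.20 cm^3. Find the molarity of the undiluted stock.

1.14 M

n(LiOH) = 0.1017 x 0.01020 = 0.001037 mol.
n(HClO4) in the aliquot = 0.001037 mol.
[diluted HClO4] = 0.001037 / 0.01165 = 0.08904 M.
Dilution factor = 250.0/19.52 = 12.81, so [stock] = 0.08904 x 12.81 = 1.14 M.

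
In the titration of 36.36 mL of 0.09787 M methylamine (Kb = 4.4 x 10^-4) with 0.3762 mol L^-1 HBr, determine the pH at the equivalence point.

5.88

n(CH3NH2) = 0.09787 x 0.03636 = 0.003559 mol; V(HBr) at equivalence = 0.003559/0.3762 = 0.009459 L.
At equivalence the base is fully converted to CH3NH3+; total volume = 0.04582 L, so [CH3NH3+] = 0.003559/0.04582 = 0.07767 M.
Ka(CH3NH3+) = Kw/Kb = 1.0e-14 / 4.4 x 10^-4 = 2.27e-11.
[H^+] = sqrt(Ka x [CH3NH3+]) = sqrt(2.27e-11 x 0.07767) = 1.33e-6 M.
pH = -log(1.33e-6) = 5.88.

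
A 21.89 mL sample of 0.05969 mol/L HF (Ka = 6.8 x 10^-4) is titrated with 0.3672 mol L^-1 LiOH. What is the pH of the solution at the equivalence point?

n(HF) = 0.05969 x 0.02189 = 0.001307 mol; V(LiOH) at equivalence = 0.001307/0.3672 = 0.003558 L.
At equivalence all the acid is converted to F-; total volume = 0.02189 + 0.003558 = 0.02545 L, so [F-] = 0.001307/0.02545 = 0.05134 M.
Kb = Kw/Ka = 1.0e-14 / 6.8 x 10^-4 = 1.47e-11.
[OH^-] = sqrt(Kb x [F-]) = sqrt(1.47e-11 x 0.05134) = 8.69e-7 M.
pOH = 6.06, so pH = 14.00 - 6.06 = 7.94.

7.94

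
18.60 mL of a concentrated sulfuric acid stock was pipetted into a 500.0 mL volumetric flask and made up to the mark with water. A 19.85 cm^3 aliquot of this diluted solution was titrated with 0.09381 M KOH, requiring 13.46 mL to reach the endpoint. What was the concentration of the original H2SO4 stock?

n(KOH) = 0.09381 x 0.01346 = 0.001263 mol.
n(H2SO4) in the aliquot = 0.001263 x 1/2 = 0.0006313 mol.
[diluted H2SO4] = 0.0006313 / 0.01985 = 0.03181 M.
Dilution factor = 500.0/18.60 = 26.88, so [stock] = 0.03181 x 26.88 = 0.855 M.

0.855 M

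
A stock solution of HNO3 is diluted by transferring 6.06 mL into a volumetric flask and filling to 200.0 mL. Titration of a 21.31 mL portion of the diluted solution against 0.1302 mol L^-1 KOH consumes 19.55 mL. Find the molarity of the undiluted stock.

3.94 M

n(KOH) = 0.1302 x 0.01955 = 0.002545 mol.
n(HNO3) in the aliquot = 0.002545 mol.
[diluted HNO3] = 0.002545 / 0.02131 = 0.1194 M.
Dilution factor = 200.0/6.060 = 33.00, so [stock] = 0.1194 x 33.00 = 3.94 M.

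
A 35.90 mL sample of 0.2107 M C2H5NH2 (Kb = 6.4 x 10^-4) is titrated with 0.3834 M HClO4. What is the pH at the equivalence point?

5.84

n(C2H5NH2) = 0.2107 x 0.03590 = 0.007564 mol; V(HClO4) at equivalence = 0.007564/0.3834 = 0.01973 L.
At equivalence the base is fully converted to C2H5NH3+; total volume = 0.05563 L, so [C2H5NH3+] = 0.007564/0.05563 = 0.1360 M.
Ka(C2H5NH3+) = Kw/Kb = 1.0e-14 / 6.4 x 10^-4 = 1.56e-11.
[H^+] = sqrt(Ka x [C2H5NH3+]) = sqrt(1.56e-11 x 0.1360) = 1.46e-6 M.
pH = -log(1.46e-6) = 5.84.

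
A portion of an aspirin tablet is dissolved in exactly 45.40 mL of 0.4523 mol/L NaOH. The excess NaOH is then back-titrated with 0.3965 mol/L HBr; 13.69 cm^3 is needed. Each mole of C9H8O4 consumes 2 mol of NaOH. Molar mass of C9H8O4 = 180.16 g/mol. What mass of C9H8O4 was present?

1.36 g

Total n(NaOH) added = 0.4523 x 0.04540 = 0.02053 mol.
n(HBr) used = 0.3965 x 0.01369 = 0.005428 mol, which equals the excess n(NaOH).
So n(NaOH) consumed by the sample = 0.02053 - 0.005428 = 0.01511 mol.
n(C9H8O4) = 0.01511 / 2 = 0.007553 mol.
mass = 0.007553 mol x 180.16 g/mol = 1.36 g.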